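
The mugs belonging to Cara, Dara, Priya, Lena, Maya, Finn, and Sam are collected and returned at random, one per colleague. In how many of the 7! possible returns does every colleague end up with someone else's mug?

This is the derangement count D_7: permutations of 7 items with no fixed point.
By inclusion–exclusion this is Σ_{j=0}^{7} (−1)^j C(7,j)·(7−j)!.
Computing: 5040 − 5040 + 2520 − 840 + 210 − 42 + 7 − 1 = 1854.

1854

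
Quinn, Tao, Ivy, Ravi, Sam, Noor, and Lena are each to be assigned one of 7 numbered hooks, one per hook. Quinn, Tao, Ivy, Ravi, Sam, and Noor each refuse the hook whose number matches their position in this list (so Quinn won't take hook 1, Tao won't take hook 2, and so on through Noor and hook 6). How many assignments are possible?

Let Aᵢ (for 1 ≤ i ≤ 6) be the placements that put person i in their forbidden hook. Any j of these fix j positions, leaving (7−j)! ways to fill the rest, and there are C(6,j) ways to pick which j.
By inclusion–exclusion, the number of valid placements is Σ_{j=0}^{6} (−1)^j C(6,j)·(7−j)!.
Computing: 5040 − 4320 + 1800 − 480 + 90 − 12 + 1 = 2119.

2119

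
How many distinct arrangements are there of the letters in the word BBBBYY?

15

Letter multiplicities in BBBBYY: B×4, Y×2.
So there are 6! / (4!·2!) = 15 distinguishable arrangements.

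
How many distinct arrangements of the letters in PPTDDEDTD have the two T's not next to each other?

2940

Total arrangements of PPTDDEDTD: 9!/(4!·2!·2!) = 3780.
If the two T's are adjacent, glue them into one block, leaving 8 items to arrange: (8)!/(4!·2!) = 840 ways.
Hence 3780 − 840 = 2940.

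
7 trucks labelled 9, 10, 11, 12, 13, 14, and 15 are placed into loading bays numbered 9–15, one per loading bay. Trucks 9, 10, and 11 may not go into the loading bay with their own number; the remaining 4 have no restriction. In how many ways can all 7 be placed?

3216

Let Aᵢ (for i ∈ {9, 10, 11}) be the placements that put truck i in its forbidden loading bay. Any j of these fix j positions, leaving (7−j)! ways to fill the rest, and there are C(3,j) ways to pick which j.
By inclusion–exclusion, the number of valid placements is Σ_{j=0}^{3} (−1)^j C(3,j)·(7−j)!.
Computing: 5040 − 2160 + 360 − 24 = 3216.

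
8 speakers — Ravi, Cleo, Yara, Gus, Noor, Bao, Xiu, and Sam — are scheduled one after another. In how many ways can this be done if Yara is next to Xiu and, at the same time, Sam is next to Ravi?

2880

Treat {Yara,Xiu} as one block (2 orders) and {Sam,Ravi} as another (2 orders).
That leaves 6 units to arrange: 2 × 2 × 6! = 4 × 720 = 2880.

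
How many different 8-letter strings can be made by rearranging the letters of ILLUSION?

The 8 letters of ILLUSION have repeats: I appearing twice and L appearing twice.
So there are 8! / (2!·2!) = 10080 distinguishable arrangements.

10080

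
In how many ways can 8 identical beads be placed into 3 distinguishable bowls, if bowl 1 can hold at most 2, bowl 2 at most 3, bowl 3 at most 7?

Ignoring the caps, the number of non-negative solutions to x_1+…+x_3 = 8 is C(10,2) = 45.
Subtract solutions that violate a single cap (substitute x_i' = x_i − (cap_i+1)): x_1 ≥ 3 gives C(7,2) = 21; x_2 ≥ 4 gives C(6,2) = 15; x_3 ≥ 8 gives C(2,2) = 1. Together 37.
Add back pairs where two caps are both exceeded: 3 + 0 + 0 = 3.
By inclusion–exclusion the count is 45 − 37 + 3 = 11.

11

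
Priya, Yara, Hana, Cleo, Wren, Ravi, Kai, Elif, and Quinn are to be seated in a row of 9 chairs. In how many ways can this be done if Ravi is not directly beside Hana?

282240

Of the 9! = 362880 arrangements, those with Ravi and Hana adjacent number 2 × 8! = 80640 (treat the pair as a block with 2 internal orders).
Complementary counting: 362880 − 80640 = 282240.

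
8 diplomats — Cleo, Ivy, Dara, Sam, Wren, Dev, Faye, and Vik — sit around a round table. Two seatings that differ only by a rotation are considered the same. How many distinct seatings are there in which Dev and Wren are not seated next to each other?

All circular seatings of 8 people number (7)! = 5040.
Seatings with Dev beside Wren: treat them as a block with 2 internal orders, giving 2 × (6)! = 1440.
Subtracting, 5040 − 1440 = 3600.

3600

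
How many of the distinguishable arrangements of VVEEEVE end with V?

15

Fix V in the last position and arrange the remaining 6 letters.
Those 6 letters have E appearing 4 times and V appearing twice, giving (6)!/(4!·2!) = 15.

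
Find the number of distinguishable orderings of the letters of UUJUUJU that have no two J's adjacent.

15

There are 7!/(5!·2!) = 21 arrangements of UUJUUJU in total.
Arrangements with the J's together: treat JJ as one letter, giving (6)!/(5!) = 6.
Subtracting, 21 − 6 = 15 arrangements keep the J's apart.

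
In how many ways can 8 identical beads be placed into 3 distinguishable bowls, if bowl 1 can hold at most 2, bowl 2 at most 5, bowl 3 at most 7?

17

By stars and bars, unrestricted non-negative solutions to x_1+…+x_3 = 8 number C(8+2,2) = 45.
Subtract solutions that violate a single cap (substitute x_i' = x_i − (cap_i+1)): x_1 ≥ 3 gives C(7,2) = 21; x_2 ≥ 6 gives C(4,2) = 6; x_3 ≥ 8 gives C(2,2) = 1. Together 28.
No two caps can be exceeded simultaneously, so the pair terms are all 0.
By inclusion–exclusion the count is 45 − 28 + 0 = 17.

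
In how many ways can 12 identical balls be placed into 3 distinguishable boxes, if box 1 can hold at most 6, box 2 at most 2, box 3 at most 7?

9

Ignoring the caps, the number of non-negative solutions to x_1+…+x_3 = 12 is C(14,2) = 91.
Subtract solutions that violate a single cap (substitute x_i' = x_i − (cap_i+1)): x_1 ≥ 7 gives C(7,2) = 21; x_2 ≥ 3 gives C(11,2) = 55; x_3 ≥ 8 gives C(6,2) = 15. Together 91.
Add back pairs where two caps are both exceeded: 6 + 0 + 3 = 9.
By inclusion–exclusion the count is 91 − 91 + 9 = 9.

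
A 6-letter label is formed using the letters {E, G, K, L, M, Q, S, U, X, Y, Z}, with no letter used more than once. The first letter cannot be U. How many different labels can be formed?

302400

The first letter has 11−1 = 10 choices (anything except U).
The remaining 5 letters are filled from the other 10 symbols without repetition: 10 × 9 × 8 × 7 × 6 = 30240.
Total: 10 × 30240 = 302400.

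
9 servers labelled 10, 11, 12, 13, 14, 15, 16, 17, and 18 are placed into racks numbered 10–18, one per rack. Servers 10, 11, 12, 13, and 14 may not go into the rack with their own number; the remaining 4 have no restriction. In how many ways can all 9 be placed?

205056

Let Aᵢ (for 10 ≤ i ≤ 14) be the placements that put server i in its forbidden rack. Any j of these fix j positions, leaving (9−j)! ways to fill the rest, and there are C(5,j) ways to pick which j.
By inclusion–exclusion, the number of valid placements is Σ_{j=0}^{5} (−1)^j C(5,j)·(9−j)!.
Computing: 362880 − 201600 + 50400 − 7200 + 600 − 24 = 205056.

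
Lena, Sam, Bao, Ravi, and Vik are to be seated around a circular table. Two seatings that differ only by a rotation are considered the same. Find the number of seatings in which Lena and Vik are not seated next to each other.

Without the restriction there are (4)! = 24 seatings.
Seatings with Lena beside Vik: treat them as a block with 2 internal orders, giving 2 × (3)! = 12.
Subtracting, 24 − 12 = 12.

12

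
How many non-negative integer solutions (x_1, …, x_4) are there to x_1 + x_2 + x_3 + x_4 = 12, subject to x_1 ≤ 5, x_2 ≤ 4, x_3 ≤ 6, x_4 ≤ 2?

Without the upper bounds there are C(15,3) = 455 ways to split 12 among 4 variables.
Subtract solutions that violate a single cap (substitute x_i' = x_i − (cap_i+1)): x_1 ≥ 6 gives C(9,3) = 84; x_2 ≥ 5 gives C(10,3) = 120; x_3 ≥ 7 gives C(8,3) = 56; x_4 ≥ 3 gives C(12,3) = 220. Together 480.
Add back pairs where two caps are both exceeded: 4 + 0 + 20 + 1 + 35 + 10 = 70.
By inclusion–exclusion the count is 455 − 480 + 70 = 45.

45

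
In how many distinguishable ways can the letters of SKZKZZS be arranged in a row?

210

SKZKZZS has 7 letters with K appearing twice, S appearing twice, and Z appearing 3 times.
Dividing 7! = 5040 by 3!·2!·2! = 24 for the repeated letters gives 210.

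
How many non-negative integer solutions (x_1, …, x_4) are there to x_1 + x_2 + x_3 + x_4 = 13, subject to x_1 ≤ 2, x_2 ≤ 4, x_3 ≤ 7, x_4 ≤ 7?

Ignoring the caps, the number of non-negative solutions to x_1+…+x_4 = 13 is C(16,3) = 560.
Subtract solutions that violate a single cap (substitute x_i' = x_i − (cap_i+1)): x_1 ≥ 3 gives C(13,3) = 286; x_2 ≥ 5 gives C(11,3) = 165; x_3 ≥ 8 gives C(8,3) = 56; x_4 ≥ 8 gives C(8,3) = 56. Together 563.
Add back pairs where two caps are both exceeded: 56 + 10 + 10 + 1 + 1 + 0 = 78.
By inclusion–exclusion the count is 560 − 563 + 78 = 75.

75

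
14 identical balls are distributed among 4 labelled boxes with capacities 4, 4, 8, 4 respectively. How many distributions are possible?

Ignoring the caps, the number of non-negative solutions to x_1+…+x_4 = 14 is C(17,3) = 680.
Subtract solutions that violate a single cap (substitute x_i' = x_i − (cap_i+1)): x_1 ≥ 5 gives C(12,3) = 220; x_2 ≥ 5 gives C(12,3) = 220; x_3 ≥ 9 gives C(8,3) = 56; x_4 ≥ 5 gives C(12,3) = 220. Together 716.
Add back pairs where two caps are both exceeded: 35 + 1 + 35 + 1 + 35 + 1 = 108.
By inclusion–exclusion the count is 680 − 716 + 108 = 72.

72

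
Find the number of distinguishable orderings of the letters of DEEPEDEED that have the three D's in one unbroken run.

Treat the 3 copies of D as a single block. The multiset to arrange is then {DDD, E, E, E, E, E, P}, 7 items in all.
That gives (7)!/(5!) = 42 arrangements.

42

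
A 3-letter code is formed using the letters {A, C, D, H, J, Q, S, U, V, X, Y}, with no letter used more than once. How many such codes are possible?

990

Choose and order 3 of the 11 symbols: the first letter has 11 options, the next 10, then 9.
That product is 11 × 10 × 9 = 990.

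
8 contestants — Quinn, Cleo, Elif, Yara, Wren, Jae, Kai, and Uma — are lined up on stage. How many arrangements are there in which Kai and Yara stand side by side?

Glue Kai and Yara into one block (2 internal orders), leaving 7 units to arrange in a row.
That gives 2 × 7! = 2 × 5040 = 10080.

10080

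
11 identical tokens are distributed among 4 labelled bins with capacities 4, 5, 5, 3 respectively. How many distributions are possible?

68

Ignoring the caps, the number of non-negative solutions to x_1+…+x_4 = 11 is C(14,3) = 364.
Subtract solutions that violate a single cap (substitute x_i' = x_i − (cap_i+1)): x_1 ≥ 5 gives C(9,3) = 84; x_2 ≥ 6 gives C(8,3) = 56; x_3 ≥ 6 gives C(8,3) = 56; x_4 ≥ 4 gives C(10,3) = 120. Together 316.
Add back pairs where two caps are both exceeded: 1 + 1 + 10 + 0 + 4 + 4 = 20.
By inclusion–exclusion the count is 364 − 316 + 20 = 68.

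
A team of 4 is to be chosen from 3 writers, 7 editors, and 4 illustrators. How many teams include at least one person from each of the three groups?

462

With no constraint there are C(14,4) = 1001 possible selections.
Selections missing a whole group: no writers → C(11,4) = 330; no editors → C(7,4) = 35; no illustrators → C(10,4) = 210.
Add back selections omitting two groups (i.e. drawn from a single group): C(3,4) + C(7,4) + C(4,4) = 36.
By inclusion–exclusion: 1001 − 575 + 36 = 462.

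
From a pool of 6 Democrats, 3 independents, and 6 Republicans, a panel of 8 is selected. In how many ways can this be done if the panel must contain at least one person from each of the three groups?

Total 8-person selections from all 15: C(15,8) = 6435.
Selections missing a whole group: no Democrats → C(9,8) = 9; no independents → C(12,8) = 495; no Republicans → C(9,8) = 9.
Add back selections omitting two groups (i.e. drawn from a single group): C(6,8) + C(3,8) + C(6,8) = 0.
By inclusion–exclusion: 6435 − 513 + 0 = 5922.

5922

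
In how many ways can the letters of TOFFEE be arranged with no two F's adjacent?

120

Total arrangements of TOFFEE: 6!/(2!·2!) = 180.
If the two F's are adjacent, glue them into one block, leaving 5 items to arrange: (5)!/(2!) = 60 ways.
Hence 180 − 60 = 120.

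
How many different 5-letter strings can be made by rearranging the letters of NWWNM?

30

Letter multiplicities in NWWNM: M×1, N×2, W×2.
Dividing 5! = 120 by 2!·2! = 4 for the repeated letters gives 30.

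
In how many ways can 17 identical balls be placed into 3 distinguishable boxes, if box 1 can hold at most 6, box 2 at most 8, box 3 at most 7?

15

Ignoring the caps, the number of non-negative solutions to x_1+…+x_3 = 17 is C(19,2) = 171.
Subtract solutions that violate a single cap (substitute x_i' = x_i − (cap_i+1)): x_1 ≥ 7 gives C(12,2) = 66; x_2 ≥ 9 gives C(10,2) = 45; x_3 ≥ 8 gives C(11,2) = 55. Together 166.
Add back pairs where two caps are both exceeded: 3 + 6 + 1 = 10.
By inclusion–exclusion the count is 171 − 166 + 10 = 15.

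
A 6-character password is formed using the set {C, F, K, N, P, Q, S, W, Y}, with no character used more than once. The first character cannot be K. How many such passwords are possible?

The first character has 9−1 = 8 choices (anything except K).
The remaining 5 characters are filled from the other 8 symbols without repetition: 8 × 7 × 6 × 5 × 4 = 6720.
Total: 8 × 6720 = 53760.

53760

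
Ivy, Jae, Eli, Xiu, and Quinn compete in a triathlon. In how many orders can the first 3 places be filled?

This is an ordered selection of 3 from 5: P(5,3).
That gives 5 × 4 × 3 = 60.

60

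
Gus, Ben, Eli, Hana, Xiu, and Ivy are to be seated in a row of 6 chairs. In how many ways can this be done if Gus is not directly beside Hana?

480

Of the 6! = 720 arrangements, those with Gus and Hana adjacent number 2 × 5! = 240 (treat the pair as a block with 2 internal orders).
Complementary counting: 720 − 240 = 480.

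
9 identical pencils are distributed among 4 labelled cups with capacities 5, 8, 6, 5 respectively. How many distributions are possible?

Ignoring the caps, the number of non-negative solutions to x_1+…+x_4 = 9 is C(12,3) = 220.
Subtract solutions that violate a single cap (substitute x_i' = x_i − (cap_i+1)): x_1 ≥ 6 gives C(6,3) = 20; x_2 ≥ 9 gives C(3,3) = 1; x_3 ≥ 7 gives C(5,3) = 10; x_4 ≥ 6 gives C(6,3) = 20. Together 51.
No two caps can be exceeded simultaneously, so the pair terms are all 0.
By inclusion–exclusion the count is 220 − 51 + 0 = 169.

169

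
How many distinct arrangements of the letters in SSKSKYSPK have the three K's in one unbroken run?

Treat the 3 copies of K as a single block. The multiset to arrange is then {KKK, P, S, S, S, S, Y}, 7 items in all.
That gives (7)!/(4!) = 210 arrangements.

210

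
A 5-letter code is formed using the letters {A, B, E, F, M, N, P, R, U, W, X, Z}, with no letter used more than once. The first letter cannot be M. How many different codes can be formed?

The first letter has 12−1 = 11 choices (anything except M).
The remaining 4 letters are filled from the other 11 symbols without repetition: 11 × 10 × 9 × 8 = 7920.
Total: 11 × 7920 = 87120.

87120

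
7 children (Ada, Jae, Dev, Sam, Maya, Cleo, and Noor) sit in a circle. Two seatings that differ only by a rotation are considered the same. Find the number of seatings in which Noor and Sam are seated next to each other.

240

Treat {Noor, Sam} as one unit (2 internal orders) and seat the resulting 6 units around the table: (5)! circular arrangements.
So 2 × (5)! = 2 × 120 = 240.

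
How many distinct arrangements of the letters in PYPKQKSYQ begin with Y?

Fix Y in the first position and arrange the remaining 8 letters.
Those 8 letters have K appearing twice, P appearing twice, and Q appearing twice, giving (8)!/(2!·2!·2!) = 5040.

5040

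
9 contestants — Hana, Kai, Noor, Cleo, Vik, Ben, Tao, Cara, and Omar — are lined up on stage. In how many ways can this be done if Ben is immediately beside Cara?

Treat {Ben, Cara} as a single unit. There are 8 units to order, and the pair itself can be ordered 2 ways.
So the count is 2·(8)! = 80640.

80640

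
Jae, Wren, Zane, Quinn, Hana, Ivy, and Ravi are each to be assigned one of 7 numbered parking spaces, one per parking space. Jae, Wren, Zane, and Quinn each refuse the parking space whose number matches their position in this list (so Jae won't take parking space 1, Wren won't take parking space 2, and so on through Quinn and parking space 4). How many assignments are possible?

2790

Let Aᵢ (for 1 ≤ i ≤ 4) be the placements that put person i in their forbidden parking space. Any j of these fix j positions, leaving (7−j)! ways to fill the rest, and there are C(4,j) ways to pick which j.
By inclusion–exclusion, the number of valid placements is Σ_{j=0}^{4} (−1)^j C(4,j)·(7−j)!.
Computing: 5040 − 2880 + 720 − 96 + 6 = 2790.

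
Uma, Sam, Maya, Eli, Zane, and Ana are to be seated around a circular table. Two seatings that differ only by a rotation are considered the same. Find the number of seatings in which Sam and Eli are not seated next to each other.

72

Without the restriction there are (5)! = 120 seatings.
Seatings with Sam beside Eli: treat them as a block with 2 internal orders, giving 2 × (4)! = 48.
Subtracting, 120 − 48 = 72.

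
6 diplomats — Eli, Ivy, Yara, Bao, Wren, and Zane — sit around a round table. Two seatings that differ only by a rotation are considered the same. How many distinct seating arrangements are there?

120

Fix one person's seat to break rotational symmetry; the remaining 5 people can be arranged in (5)! = 120 ways.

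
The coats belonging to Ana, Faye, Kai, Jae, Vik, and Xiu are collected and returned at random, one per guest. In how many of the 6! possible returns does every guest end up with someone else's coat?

Count assignments avoiding every fixed point. For any j of the 6 guests fixed to their own coat, the other 6−j can be arranged in (6−j)! ways.
By inclusion–exclusion this is Σ_{j=0}^{6} (−1)^j C(6,j)·(6−j)!.
Computing: 720 − 720 + 360 − 120 + 30 − 6 + 1 = 265.

265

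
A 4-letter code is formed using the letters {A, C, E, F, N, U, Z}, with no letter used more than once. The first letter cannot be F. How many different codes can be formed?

720

The first letter has 7−1 = 6 choices (anything except F).
The remaining 3 letters are filled from the other 6 symbols without repetition: 6 × 5 × 4 = 120.
Total: 6 × 120 = 720.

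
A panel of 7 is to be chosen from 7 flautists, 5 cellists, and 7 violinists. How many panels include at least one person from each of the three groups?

45374

Total 7-person selections from all 19: C(19,7) = 50388.
Selections missing a whole group: no flautists → C(12,7) = 792; no cellists → C(14,7) = 3432; no violinists → C(12,7) = 792.
Add back selections omitting two groups (i.e. drawn from a single group): C(7,7) + C(5,7) + C(7,7) = 2.
By inclusion–exclusion: 50388 − 5016 + 2 = 45374.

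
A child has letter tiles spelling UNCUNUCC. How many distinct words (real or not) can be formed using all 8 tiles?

The 8 letters of UNCUNUCC have repeats: C appearing 3 times, N appearing twice, and U appearing 3 times.
Dividing 8! = 40320 by 3!·3!·2! = 72 for the repeated letters gives 560.

560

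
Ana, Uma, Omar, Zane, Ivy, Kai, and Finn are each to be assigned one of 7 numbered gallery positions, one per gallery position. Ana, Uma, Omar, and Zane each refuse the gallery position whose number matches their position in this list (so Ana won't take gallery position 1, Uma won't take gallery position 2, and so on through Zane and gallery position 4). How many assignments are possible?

2790

Let Aᵢ (for 1 ≤ i ≤ 4) be the placements that put person i in their forbidden gallery position. Any j of these fix j positions, leaving (7−j)! ways to fill the rest, and there are C(4,j) ways to pick which j.
By inclusion–exclusion, the number of valid placements is Σ_{j=0}^{4} (−1)^j C(4,j)·(7−j)!.
Computing: 5040 − 2880 + 720 − 96 + 6 = 2790.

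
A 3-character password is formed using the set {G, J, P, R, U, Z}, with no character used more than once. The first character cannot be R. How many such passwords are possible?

100

The first character has 6−1 = 5 choices (anything except R).
The remaining 2 characters are filled from the other 5 symbols without repetition: 5 × 4 = 20.
Total: 5 × 20 = 100.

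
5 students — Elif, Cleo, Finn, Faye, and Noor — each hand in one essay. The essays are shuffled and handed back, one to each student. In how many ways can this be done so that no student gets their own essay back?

Count assignments avoiding every fixed point. For any j of the 5 students fixed to their own essay, the other 5−j can be arranged in (5−j)! ways.
By inclusion–exclusion this is Σ_{j=0}^{5} (−1)^j C(5,j)·(5−j)!.
Computing: 120 − 120 + 60 − 20 + 5 − 1 = 44.

44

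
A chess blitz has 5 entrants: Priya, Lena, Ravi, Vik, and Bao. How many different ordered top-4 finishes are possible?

120

There are 5 choices for 1st place, 4 for 2nd, and so on down to 2 for position 4.
That gives 5 × 4 × 3 × 2 = 120.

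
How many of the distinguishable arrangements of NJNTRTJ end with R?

Fix R in the last position and arrange the remaining 6 letters.
Those 6 letters have J appearing twice, N appearing twice, and T appearing twice, giving (6)!/(2!·2!·2!) = 90.

90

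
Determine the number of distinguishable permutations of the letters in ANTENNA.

420

Letter multiplicities in ANTENNA: A×2, E×1, N×3, T×1.
Dividing 7! = 5040 by 3!·2! = 12 for the repeated letters gives 420.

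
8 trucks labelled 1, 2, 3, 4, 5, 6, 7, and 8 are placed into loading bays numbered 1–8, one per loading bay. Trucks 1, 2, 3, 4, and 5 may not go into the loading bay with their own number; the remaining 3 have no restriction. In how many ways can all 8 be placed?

Let Aᵢ (for 1 ≤ i ≤ 5) be the placements that put truck i in its forbidden loading bay. Any j of these fix j positions, leaving (8−j)! ways to fill the rest, and there are C(5,j) ways to pick which j.
By inclusion–exclusion, the number of valid placements is Σ_{j=0}^{5} (−1)^j C(5,j)·(8−j)!.
Computing: 40320 − 25200 + 7200 − 1200 + 120 − 6 = 21234.

21234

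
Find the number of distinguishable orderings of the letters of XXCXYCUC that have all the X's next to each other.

Treat the 3 copies of X as a single block. The multiset to arrange is then {XXX, C, C, C, U, Y}, 6 items in all.
That gives (6)!/(3!) = 120 arrangements.

120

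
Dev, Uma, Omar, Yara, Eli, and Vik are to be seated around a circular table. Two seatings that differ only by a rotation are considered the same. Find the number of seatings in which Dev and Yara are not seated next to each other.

72

Without the restriction there are (5)! = 120 seatings.
Those with Dev next to Yara: fuse the pair into one unit and seat 5 units around a circle — 2·(4)! = 48.
Subtracting, 120 − 48 = 72.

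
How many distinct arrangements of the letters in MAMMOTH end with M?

Fix M in the last position and arrange the remaining 6 letters.
Those 6 letters have M appearing twice, giving (6)!/(2!) = 360.

360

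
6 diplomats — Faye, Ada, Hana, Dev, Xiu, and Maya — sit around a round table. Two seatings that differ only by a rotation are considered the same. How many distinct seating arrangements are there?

Around a circle, 6 distinct people have 6!/6 = (5)! = 120 rotationally distinct seatings.

120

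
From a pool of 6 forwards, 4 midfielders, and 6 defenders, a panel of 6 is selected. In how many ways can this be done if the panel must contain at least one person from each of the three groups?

With no constraint there are C(16,6) = 8008 possible selections.
Subtract selections that omit an entire group: no forwards → C(10,6) = 210; no midfielders → C(12,6) = 924; no defenders → C(10,6) = 210.
Add back selections omitting two groups (i.e. drawn from a single group): C(6,6) + C(4,6) + C(6,6) = 2.
By inclusion–exclusion: 8008 − 1344 + 2 = 6666.

6666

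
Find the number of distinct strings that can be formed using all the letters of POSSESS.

210

Letter multiplicities in POSSESS: E×1, O×1, P×1, S×4.
The number of distinct arrangements is 7!/(4!) = 5040/24 = 210.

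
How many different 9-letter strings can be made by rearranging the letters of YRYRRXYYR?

630

YRYRRXYYR has 9 letters with R appearing 4 times and Y appearing 4 times.
So there are 9! / (4!·4!) = 630 distinguishable arrangements.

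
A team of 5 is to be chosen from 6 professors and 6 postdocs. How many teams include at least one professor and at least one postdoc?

780

With no constraint there are C(12,5) = 792 possible selections.
Selections missing a whole group: no professors → C(6,5) = 6; no postdocs → C(6,5) = 6.
Both groups omitted at once is impossible, so 792 − 12 = 780.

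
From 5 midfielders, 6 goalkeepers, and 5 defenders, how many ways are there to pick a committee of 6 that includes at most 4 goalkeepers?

Split by how many goalkeepers are chosen (0 through 4).
Sum: C(6,0)·C(10,6) + C(6,1)·C(10,5) + C(6,2)·C(10,4) + C(6,3)·C(10,3) + C(6,4)·C(10,2) = 210 + 1512 + 3150 + 2400 + 675 = 7947.

7947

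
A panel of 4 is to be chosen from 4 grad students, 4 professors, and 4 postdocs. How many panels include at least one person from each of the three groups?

288

Unrestricted: C(12,4) = 495 ways to pick any 4 of the 12.
Selections missing a whole group: no grad students → C(8,4) = 70; no professors → C(8,4) = 70; no postdocs → C(8,4) = 70.
Add back selections omitting two groups (i.e. drawn from a single group): C(4,4) + C(4,4) + C(4,4) = 3.
By inclusion–exclusion: 495 − 210 + 3 = 288.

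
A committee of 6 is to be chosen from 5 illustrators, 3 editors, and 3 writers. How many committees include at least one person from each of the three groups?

405

Unrestricted: C(11,6) = 462 ways to pick any 6 of the 11.
Subtract selections that omit an entire group: no illustrators → C(6,6) = 1; no editors → C(8,6) = 28; no writers → C(8,6) = 28.
Add back selections omitting two groups (i.e. drawn from a single group): C(5,6) + C(3,6) + C(3,6) = 0.
By inclusion–exclusion: 462 − 57 + 0 = 405.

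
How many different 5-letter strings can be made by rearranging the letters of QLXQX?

30

QLXQX has 5 letters with Q appearing twice and X appearing twice.
So there are 5! / (2!·2!) = 30 distinguishable arrangements.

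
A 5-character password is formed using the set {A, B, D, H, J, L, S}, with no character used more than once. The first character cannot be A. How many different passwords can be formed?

The first character has 7−1 = 6 choices (anything except A).
The remaining 4 characters are filled from the other 6 symbols without repetition: 6 × 5 × 4 × 3 = 360.
Total: 6 × 360 = 2160.

2160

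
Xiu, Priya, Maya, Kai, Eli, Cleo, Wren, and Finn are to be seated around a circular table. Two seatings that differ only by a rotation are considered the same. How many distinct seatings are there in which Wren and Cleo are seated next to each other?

Treat {Wren, Cleo} as one unit (2 internal orders) and seat the resulting 7 units around the table: (6)! circular arrangements.
So 2 × (6)! = 2 × 720 = 1440.

1440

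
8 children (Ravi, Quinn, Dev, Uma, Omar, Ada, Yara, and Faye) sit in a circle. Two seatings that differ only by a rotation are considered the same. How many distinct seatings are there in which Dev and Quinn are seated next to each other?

1440

Treat {Dev, Quinn} as one unit (2 internal orders) and seat the resulting 7 units around the table: (6)! circular arrangements.
So 2 × (6)! = 2 × 720 = 1440.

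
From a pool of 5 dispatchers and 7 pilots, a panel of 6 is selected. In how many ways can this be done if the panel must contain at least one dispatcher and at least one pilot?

917

Unrestricted: C(12,6) = 924 ways to pick any 6 of the 12.
Selections missing a whole group: no dispatchers → C(7,6) = 7; no pilots → C(5,6) = 0.
Both groups omitted at once is impossible, so 924 − 7 = 917.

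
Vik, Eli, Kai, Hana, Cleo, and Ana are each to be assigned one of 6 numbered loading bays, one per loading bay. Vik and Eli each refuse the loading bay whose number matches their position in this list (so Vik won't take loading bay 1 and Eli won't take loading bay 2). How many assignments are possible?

504

Let Aᵢ (for i ∈ {1, 2}) be the placements that put person i in their forbidden loading bay. Any j of these fix j positions, leaving (6−j)! ways to fill the rest, and there are C(2,j) ways to pick which j.
By inclusion–exclusion, the number of valid placements is Σ_{j=0}^{2} (−1)^j C(2,j)·(6−j)!.
Computing: 720 − 240 + 24 = 504.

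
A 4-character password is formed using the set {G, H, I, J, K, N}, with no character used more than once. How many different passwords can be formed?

360

With no repetition, fill the 4 characters in order: 6 choices, then 5, down to 3.
That product is 6 × 5 × 4 × 3 = 360.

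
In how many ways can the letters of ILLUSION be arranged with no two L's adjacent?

7560

Total arrangements of ILLUSION: 8!/(2!·2!) = 10080.
Arrangements with the L's together: treat LL as one letter, giving (7)!/(2!) = 2520.
Subtracting, 10080 − 2520 = 7560 arrangements keep the L's apart.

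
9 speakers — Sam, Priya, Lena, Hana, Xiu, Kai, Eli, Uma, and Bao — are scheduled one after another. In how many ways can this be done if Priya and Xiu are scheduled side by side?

Treat {Priya, Xiu} as a single unit. There are 8 units to order, and the pair itself can be ordered 2 ways.
So the count is 2·(8)! = 80640.

80640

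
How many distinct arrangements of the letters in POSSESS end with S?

120

With the last slot taken by S, it remains to arrange the other 6 letters (POSESS).
Those 6 letters have S appearing 3 times, giving (6)!/(3!) = 120.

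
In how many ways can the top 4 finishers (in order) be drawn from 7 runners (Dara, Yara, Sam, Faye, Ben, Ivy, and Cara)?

840

There are 7 choices for 1st place, 6 for 2nd, and so on down to 4 for position 4.
That gives 7 × 6 × 5 × 4 = 840.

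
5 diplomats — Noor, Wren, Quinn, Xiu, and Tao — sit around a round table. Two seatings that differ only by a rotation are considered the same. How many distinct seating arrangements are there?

24

Fix one person's seat to break rotational symmetry; the remaining 4 people can be arranged in (4)! = 24 ways.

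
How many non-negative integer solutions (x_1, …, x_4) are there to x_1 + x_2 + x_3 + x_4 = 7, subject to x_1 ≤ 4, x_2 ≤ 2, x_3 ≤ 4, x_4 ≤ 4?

55

Without the upper bounds there are C(10,3) = 120 ways to split 7 among 4 variables.
Subtract solutions that violate a single cap (substitute x_i' = x_i − (cap_i+1)): x_1 ≥ 5 gives C(5,3) = 10; x_2 ≥ 3 gives C(7,3) = 35; x_3 ≥ 5 gives C(5,3) = 10; x_4 ≥ 5 gives C(5,3) = 10. Together 65.
No two caps can be exceeded simultaneously, so the pair terms are all 0.
By inclusion–exclusion the count is 120 − 65 + 0 = 55.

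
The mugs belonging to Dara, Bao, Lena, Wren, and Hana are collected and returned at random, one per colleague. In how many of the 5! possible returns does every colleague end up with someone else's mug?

44

Let Aᵢ be the assignments in which colleague i gets their own mug. We want the size of the complement of A₁∪…∪A_5.
By inclusion–exclusion this is Σ_{j=0}^{5} (−1)^j C(5,j)·(5−j)!.
Computing: 120 − 120 + 60 − 20 + 5 − 1 = 44.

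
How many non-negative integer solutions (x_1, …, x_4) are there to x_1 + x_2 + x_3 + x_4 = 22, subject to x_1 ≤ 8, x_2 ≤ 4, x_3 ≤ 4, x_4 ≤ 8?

By stars and bars, unrestricted non-negative solutions to x_1+…+x_4 = 22 number C(22+3,3) = 2300.
Subtract solutions that violate a single cap (substitute x_i' = x_i − (cap_i+1)): x_1 ≥ 9 gives C(16,3) = 560; x_2 ≥ 5 gives C(20,3) = 1140; x_3 ≥ 5 gives C(20,3) = 1140; x_4 ≥ 9 gives C(16,3) = 560. Together 3400.
Add back pairs where two caps are both exceeded: 165 + 165 + 35 + 455 + 165 + 165 = 1150.
Subtract triples: 20 + 0 + 0 + 20 = 40.
By inclusion–exclusion the count is 2300 − 3400 + 1150 − 40 = 10.

10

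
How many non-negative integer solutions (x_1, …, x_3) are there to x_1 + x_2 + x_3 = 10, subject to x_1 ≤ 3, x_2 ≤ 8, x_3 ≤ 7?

29

Ignoring the caps, the number of non-negative solutions to x_1+…+x_3 = 10 is C(12,2) = 66.
Subtract solutions that violate a single cap (substitute x_i' = x_i − (cap_i+1)): x_1 ≥ 4 gives C(8,2) = 28; x_2 ≥ 9 gives C(3,2) = 3; x_3 ≥ 8 gives C(4,2) = 6. Together 37.
No two caps can be exceeded simultaneously, so the pair terms are all 0.
By inclusion–exclusion the count is 66 − 37 + 0 = 29.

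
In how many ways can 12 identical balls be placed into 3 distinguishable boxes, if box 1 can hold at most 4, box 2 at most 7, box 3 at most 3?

Ignoring the caps, the number of non-negative solutions to x_1+…+x_3 = 12 is C(14,2) = 91.
Subtract solutions that violate a single cap (substitute x_i' = x_i − (cap_i+1)): x_1 ≥ 5 gives C(9,2) = 36; x_2 ≥ 8 gives C(6,2) = 15; x_3 ≥ 4 gives C(10,2) = 45. Together 96.
Add back pairs where two caps are both exceeded: 0 + 10 + 1 = 11.
By inclusion–exclusion the count is 91 − 96 + 11 = 6.

6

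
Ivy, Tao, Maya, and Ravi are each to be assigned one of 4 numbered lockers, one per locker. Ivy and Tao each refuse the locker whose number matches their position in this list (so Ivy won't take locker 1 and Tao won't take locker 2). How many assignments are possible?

14

Let Aᵢ (for i ∈ {1, 2}) be the placements that put person i in their forbidden locker. Any j of these fix j positions, leaving (4−j)! ways to fill the rest, and there are C(2,j) ways to pick which j.
By inclusion–exclusion, the number of valid placements is Σ_{j=0}^{2} (−1)^j C(2,j)·(4−j)!.
Computing: 24 − 12 + 2 = 14.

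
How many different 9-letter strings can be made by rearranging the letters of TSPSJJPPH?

15120

The 9 letters of TSPSJJPPH have repeats: J appearing twice, P appearing 3 times, and S appearing twice.
Dividing 9! = 362880 by 3!·2!·2! = 24 for the repeated letters gives 15120.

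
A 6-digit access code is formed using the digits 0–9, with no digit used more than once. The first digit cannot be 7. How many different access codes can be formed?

The first digit has 10−1 = 9 choices (anything except 7).
The remaining 5 digits are filled from the other 9 symbols without repetition: 9 × 8 × 7 × 6 × 5 = 15120.
Total: 9 × 15120 = 136080.

136080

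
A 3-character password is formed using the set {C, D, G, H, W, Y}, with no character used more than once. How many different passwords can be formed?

Choose and order 3 of the 6 symbols: the first character has 6 options, the next 5, then 4.
That product is 6 × 5 × 4 = 120.

120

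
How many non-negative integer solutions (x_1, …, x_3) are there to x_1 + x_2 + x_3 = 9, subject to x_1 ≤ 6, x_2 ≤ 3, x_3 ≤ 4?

14

Without the upper bounds there are C(11,2) = 55 ways to split 9 among 3 variables.
Subtract solutions that violate a single cap (substitute x_i' = x_i − (cap_i+1)): x_1 ≥ 7 gives C(4,2) = 6; x_2 ≥ 4 gives C(7,2) = 21; x_3 ≥ 5 gives C(6,2) = 15. Together 42.
Add back pairs where two caps are both exceeded: 0 + 0 + 1 = 1.
By inclusion–exclusion the count is 55 − 42 + 1 = 14.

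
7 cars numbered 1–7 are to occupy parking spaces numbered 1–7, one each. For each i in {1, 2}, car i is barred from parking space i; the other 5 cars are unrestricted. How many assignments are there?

3720

Let Aᵢ (for i ∈ {1, 2}) be the placements that put car i in its forbidden parking space. Any j of these fix j positions, leaving (7−j)! ways to fill the rest, and there are C(2,j) ways to pick which j.
By inclusion–exclusion, the number of valid placements is Σ_{j=0}^{2} (−1)^j C(2,j)·(7−j)!.
Computing: 5040 − 1440 + 120 = 3720.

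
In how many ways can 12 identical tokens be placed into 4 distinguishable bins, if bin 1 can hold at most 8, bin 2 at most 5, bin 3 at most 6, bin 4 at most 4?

180

Ignoring the caps, the number of non-negative solutions to x_1+…+x_4 = 12 is C(15,3) = 455.
Subtract solutions that violate a single cap (substitute x_i' = x_i − (cap_i+1)): x_1 ≥ 9 gives C(6,3) = 20; x_2 ≥ 6 gives C(9,3) = 84; x_3 ≥ 7 gives C(8,3) = 56; x_4 ≥ 5 gives C(10,3) = 120. Together 280.
Add back pairs where two caps are both exceeded: 0 + 0 + 0 + 0 + 4 + 1 = 5.
By inclusion–exclusion the count is 455 − 280 + 5 = 180.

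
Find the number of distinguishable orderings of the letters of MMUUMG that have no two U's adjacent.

There are 6!/(3!·2!) = 60 arrangements of MMUUMG in total.
If the two U's are adjacent, glue them into one block, leaving 5 items to arrange: (5)!/(3!) = 20 ways.
Subtracting, 60 − 20 = 40 arrangements keep the U's apart.

40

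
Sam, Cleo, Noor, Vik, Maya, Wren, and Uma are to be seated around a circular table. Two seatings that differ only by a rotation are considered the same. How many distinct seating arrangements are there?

720

Fix one person's seat to break rotational symmetry; the remaining 6 people can be arranged in (6)! = 720 ways.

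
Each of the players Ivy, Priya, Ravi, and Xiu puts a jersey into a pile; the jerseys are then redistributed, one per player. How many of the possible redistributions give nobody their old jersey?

Count assignments avoiding every fixed point. For any j of the 4 players fixed to their old jersey, the other 4−j can be arranged in (4−j)! ways.
By inclusion–exclusion this is Σ_{j=0}^{4} (−1)^j C(4,j)·(4−j)!.
Computing: 24 − 24 + 12 − 4 + 1 = 9.

9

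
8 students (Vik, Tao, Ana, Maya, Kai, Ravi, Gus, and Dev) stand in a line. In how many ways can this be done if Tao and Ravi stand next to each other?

10080

Place the 6 others and the Tao-Ravi pair as 7 objects in a line; the pair has 2 internal arrangements.
So the count is 2·(7)! = 10080.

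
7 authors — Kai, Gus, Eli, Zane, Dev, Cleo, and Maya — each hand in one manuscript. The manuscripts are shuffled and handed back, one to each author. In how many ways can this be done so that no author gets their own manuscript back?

1854

Count assignments avoiding every fixed point. For any j of the 7 authors fixed to their own manuscript, the other 7−j can be arranged in (7−j)! ways.
By inclusion–exclusion this is Σ_{j=0}^{7} (−1)^j C(7,j)·(7−j)!.
Computing: 5040 − 5040 + 2520 − 840 + 210 − 42 + 7 − 1 = 1854.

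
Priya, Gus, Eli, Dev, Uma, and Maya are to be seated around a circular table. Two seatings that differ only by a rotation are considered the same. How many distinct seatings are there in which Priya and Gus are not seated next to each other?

72

All circular seatings of 6 people number (5)! = 120.
Those with Priya next to Gus: fuse the pair into one unit and seat 5 units around a circle — 2·(4)! = 48.
Subtracting, 120 − 48 = 72.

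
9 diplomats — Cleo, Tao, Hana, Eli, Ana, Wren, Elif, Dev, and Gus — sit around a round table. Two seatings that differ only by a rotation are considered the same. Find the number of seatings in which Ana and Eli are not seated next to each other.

30240

Without the restriction there are (8)! = 40320 seatings.
Those with Ana next to Eli: fuse the pair into one unit and seat 8 units around a circle — 2·(7)! = 10080.
Subtracting, 40320 − 10080 = 30240.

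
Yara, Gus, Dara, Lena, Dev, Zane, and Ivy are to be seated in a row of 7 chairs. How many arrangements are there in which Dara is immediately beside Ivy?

Treat {Dara, Ivy} as a single unit. There are 6 units to order, and the pair itself can be ordered 2 ways.
That gives 2 × 6! = 2 × 720 = 1440.

1440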